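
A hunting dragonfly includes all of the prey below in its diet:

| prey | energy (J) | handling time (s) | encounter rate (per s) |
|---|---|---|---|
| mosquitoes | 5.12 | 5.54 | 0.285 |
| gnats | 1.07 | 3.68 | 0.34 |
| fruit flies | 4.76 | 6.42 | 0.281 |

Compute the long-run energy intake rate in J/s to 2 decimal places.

0.56 J/s

Energy encountered per unit search time: 0.285×5.12 + 0.34×1.07 + 0.281×4.76 = 3.161 J/s.
Handling time per unit search time: 0.285×5.54 + 0.34×3.68 + 0.281×6.42 = 4.634.
Rate = 3.161/(1 + 4.634) = 0.561 J/s.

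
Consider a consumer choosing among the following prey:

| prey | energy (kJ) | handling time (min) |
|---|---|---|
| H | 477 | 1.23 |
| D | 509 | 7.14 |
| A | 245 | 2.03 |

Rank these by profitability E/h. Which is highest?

In descending order of E/h:
H: 477/1.23 = 388 kJ/min
A: 245/2.03 = 121 kJ/min
D: 509/7.14 = 71.3 kJ/min

H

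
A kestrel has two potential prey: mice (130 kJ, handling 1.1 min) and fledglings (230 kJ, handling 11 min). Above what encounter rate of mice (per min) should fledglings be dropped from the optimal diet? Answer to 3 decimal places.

At the threshold, the rate on mice alone equals the profitability of fledglings: λ·130/(1 + λ·1.1) = 230/11 = 20.91.
Rearranging, λ(130 − 20.91×1.1) = 20.91, so λ = 20.91/107 = 0.1954 per min.

0.195 per min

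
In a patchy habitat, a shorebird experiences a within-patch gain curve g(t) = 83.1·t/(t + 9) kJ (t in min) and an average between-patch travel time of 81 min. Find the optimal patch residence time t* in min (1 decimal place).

27.0 min

By the marginal value theorem, leave when the instantaneous gain rate g'(t) equals the habitat-wide average g(t)/(T + t).
g'(t) = 83.1·9/(t + 9)². Setting 83.1·9/(t+9)² = 83.1t/[(t+9)(81+t)] gives 9(81+t) = t(t+9), so t² = 9×81 = 729.
t* = √729 = 27 min.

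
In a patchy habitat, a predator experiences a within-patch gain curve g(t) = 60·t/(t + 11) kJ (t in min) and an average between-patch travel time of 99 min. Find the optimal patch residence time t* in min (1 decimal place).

By the marginal value theorem, leave when the instantaneous gain rate g'(t) equals the habitat-wide average g(t)/(T + t).
g'(t) = 60·11/(t + 11)². Setting 60·11/(t+11)² = 60t/[(t+11)(99+t)] gives 11(99+t) = t(t+11), so t² = 11×99 = 1089.
t* = √1089 = 33 min.

33.0 min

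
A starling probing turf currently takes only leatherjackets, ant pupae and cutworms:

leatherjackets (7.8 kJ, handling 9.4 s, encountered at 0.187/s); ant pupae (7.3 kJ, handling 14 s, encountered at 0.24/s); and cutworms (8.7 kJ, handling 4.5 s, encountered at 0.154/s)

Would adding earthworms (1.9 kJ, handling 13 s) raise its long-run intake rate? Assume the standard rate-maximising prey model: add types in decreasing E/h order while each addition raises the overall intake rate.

Intake rate on the current diet: R = (0.187×7.8 + 0.24×7.3 + 0.154×8.7) / (1 + 0.187×9.4 + 0.24×14 + 0.154×4.5) = 4.55/6.811 = 0.6681 kJ/s.
Profitability of earthworms: 1.9/13 = 0.1462 kJ/s.
Since 0.1462 < R, time spent handling earthworms is better spent searching.

No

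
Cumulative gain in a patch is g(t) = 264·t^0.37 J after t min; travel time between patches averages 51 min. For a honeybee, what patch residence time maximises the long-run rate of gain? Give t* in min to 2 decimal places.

By the marginal value theorem, leave when the instantaneous gain rate g'(t) equals the habitat-wide average g(t)/(T + t).
g'(t) = 0.37·264·t^-0.63. Setting 0.37·264·t^-0.63 = 264·t^0.37/(51+t) gives 0.37(51+t) = t, so 0.63·t = 0.37×51.
t* = 0.37×51/0.63 = 29.95 min.

29.95 min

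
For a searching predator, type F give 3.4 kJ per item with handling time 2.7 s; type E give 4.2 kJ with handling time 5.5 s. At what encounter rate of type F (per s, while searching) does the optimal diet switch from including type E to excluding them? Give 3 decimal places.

0.571 per s

Drop type E once their profitability E₂/h₂ falls below the rate achievable on type F alone: E₂/h₂ = λE₁/(1 + λh₁).
Solve for λ: λE₁h₂ = E₂(1 + λh₁) → λ(E₁h₂ − E₂h₁) = E₂ → λ = E₂/(E₁h₂ − E₂h₁).
λ = 4.2/(3.4×5.5 − 4.2×2.7) = 4.2/7.36 = 0.5707 per s.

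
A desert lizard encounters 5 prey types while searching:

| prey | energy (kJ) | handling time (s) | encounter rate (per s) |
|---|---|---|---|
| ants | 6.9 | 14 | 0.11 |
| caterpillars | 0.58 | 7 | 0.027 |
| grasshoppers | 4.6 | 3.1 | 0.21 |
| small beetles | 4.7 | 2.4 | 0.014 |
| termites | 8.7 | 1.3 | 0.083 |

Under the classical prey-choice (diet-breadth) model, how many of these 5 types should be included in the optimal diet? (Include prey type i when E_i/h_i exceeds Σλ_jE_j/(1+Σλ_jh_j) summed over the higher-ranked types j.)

Profitabilities (E/h, kJ/s): termites 6.69, small beetles 1.96, grasshoppers 1.48, ants 0.493, caterpillars 0.0829. Add prey in this order while the next type's profitability exceeds the intake rate on those already taken.
Rate on top 1: 0.6518. small beetles: 1.96 > 0.6518 → include.
Rate on top 2: 0.6902. grasshoppers: 1.48 > 0.6902 → include.
Rate on top 3: 0.9785. ants: 0.493 < 0.9785 → exclude; stop.
Optimal diet: termites, small beetles, grasshoppers — 3 of 5 types.

3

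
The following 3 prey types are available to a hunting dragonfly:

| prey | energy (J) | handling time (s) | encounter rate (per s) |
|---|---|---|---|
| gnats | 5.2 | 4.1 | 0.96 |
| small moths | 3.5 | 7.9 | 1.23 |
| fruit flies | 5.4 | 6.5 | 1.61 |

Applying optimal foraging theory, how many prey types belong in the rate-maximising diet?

1

Profitabilities (E/h, J/s): gnats 1.27, fruit flies 0.831, small moths 0.443. Add prey in this order while the next type's profitability exceeds the intake rate on those already taken.
Rate on top 1: 1.011. fruit flies: 0.831 < 1.011 → exclude; stop.
Optimal diet: gnats — 1 of 3 types.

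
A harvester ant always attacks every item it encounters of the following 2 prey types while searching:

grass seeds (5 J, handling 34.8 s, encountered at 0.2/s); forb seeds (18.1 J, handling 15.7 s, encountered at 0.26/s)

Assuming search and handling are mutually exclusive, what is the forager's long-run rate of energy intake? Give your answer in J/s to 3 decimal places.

0.474 J/s

R = (0.2×5 + 0.26×18.1) / (1 + 0.2×34.8 + 0.26×15.7) = 5.706/12.04 = 0.4738 J/s.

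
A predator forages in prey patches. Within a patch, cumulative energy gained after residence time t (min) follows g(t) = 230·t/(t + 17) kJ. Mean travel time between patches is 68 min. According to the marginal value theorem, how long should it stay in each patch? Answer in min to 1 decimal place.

34.0 min

By the marginal value theorem, leave when the instantaneous gain rate g'(t) equals the habitat-wide average g(t)/(T + t).
g'(t) = 230·17/(t + 17)². Setting 230·17/(t+17)² = 230t/[(t+17)(68+t)] gives 17(68+t) = t(t+17), so t² = 17×68 = 1156.
t* = √1156 = 34 min.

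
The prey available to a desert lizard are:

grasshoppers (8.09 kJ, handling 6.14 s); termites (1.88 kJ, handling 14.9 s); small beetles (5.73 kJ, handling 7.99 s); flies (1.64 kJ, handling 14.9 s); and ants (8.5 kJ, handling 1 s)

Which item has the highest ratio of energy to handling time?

ants

In descending order of E/h:
ants: 8.5/1 = 8.5 kJ/s
grasshoppers: 8.09/6.14 = 1.32 kJ/s
small beetles: 5.73/7.99 = 0.717 kJ/s
termites: 1.88/14.9 = 0.126 kJ/s
flies: 1.64/14.9 = 0.11 kJ/s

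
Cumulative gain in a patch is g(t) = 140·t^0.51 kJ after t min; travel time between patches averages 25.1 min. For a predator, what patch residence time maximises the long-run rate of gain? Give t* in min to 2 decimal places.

26.12 min

Optimal t* satisfies g'(t*) = g(t*)/(T + t*).
g'(t) = 0.51·140·t^-0.49. Setting 0.51·140·t^-0.49 = 140·t^0.51/(25.1+t) gives 0.51(25.1+t) = t, so 0.49·t = 0.51×25.1.
t* = 0.51×25.1/0.49 = 26.12 min.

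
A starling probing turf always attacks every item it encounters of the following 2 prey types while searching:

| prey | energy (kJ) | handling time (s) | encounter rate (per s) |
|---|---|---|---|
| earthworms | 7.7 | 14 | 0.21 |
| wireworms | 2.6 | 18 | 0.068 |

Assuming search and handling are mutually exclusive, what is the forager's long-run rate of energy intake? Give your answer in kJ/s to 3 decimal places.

0.347 kJ/s

R = (0.21×7.7 + 0.068×2.6) / (1 + 0.21×14 + 0.068×18) = 1.794/5.164 = 0.3474 kJ/s.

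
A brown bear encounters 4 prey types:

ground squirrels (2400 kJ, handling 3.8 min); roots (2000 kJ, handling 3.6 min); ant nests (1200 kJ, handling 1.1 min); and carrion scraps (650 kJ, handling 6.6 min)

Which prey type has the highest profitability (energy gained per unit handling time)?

ant nests

Profitability E/h (kJ/min): ground squirrels = 2400/3.8 = 632, roots = 2000/3.6 = 556, ant nests = 1200/1.1 = 1.09e+03, carrion scraps = 650/6.6 = 98.5.
Ranked: ant nests > ground squirrels > roots > carrion scraps.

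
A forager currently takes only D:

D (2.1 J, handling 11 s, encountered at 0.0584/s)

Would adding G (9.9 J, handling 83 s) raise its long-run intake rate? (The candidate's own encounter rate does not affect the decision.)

On D alone, R = ΣλE/(1+Σλh) = 0.1226/1.642 = 0.07467 J/s.
Profitability of G: 9.9/83 = 0.1193 J/s.
Since 0.1193 > R, including G increases the long-run rate.

Yes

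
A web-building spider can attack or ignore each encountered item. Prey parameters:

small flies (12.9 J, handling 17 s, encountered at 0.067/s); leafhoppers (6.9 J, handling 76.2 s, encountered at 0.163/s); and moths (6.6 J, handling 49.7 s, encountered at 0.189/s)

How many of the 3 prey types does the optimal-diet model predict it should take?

1

Rank by E/h (J/s): small flies 0.759, moths 0.133, leafhoppers 0.0906. Include each in turn until the next type's E/h falls below the running intake rate.
Rate on top 1: 0.4041. moths: 0.133 < 0.4041 → exclude; stop.
Optimal diet: small flies — 1 of 3 types.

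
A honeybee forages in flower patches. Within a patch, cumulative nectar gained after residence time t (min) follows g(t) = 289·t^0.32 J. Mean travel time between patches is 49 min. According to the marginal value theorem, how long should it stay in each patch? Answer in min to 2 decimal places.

23.06 min

Optimal t* satisfies g'(t*) = g(t*)/(T + t*).
g'(t) = 0.32·289·t^-0.68. Setting 0.32·289·t^-0.68 = 289·t^0.32/(49+t) gives 0.32(49+t) = t, so 0.68·t = 0.32×49.
t* = 0.32×49/0.68 = 23.06 min.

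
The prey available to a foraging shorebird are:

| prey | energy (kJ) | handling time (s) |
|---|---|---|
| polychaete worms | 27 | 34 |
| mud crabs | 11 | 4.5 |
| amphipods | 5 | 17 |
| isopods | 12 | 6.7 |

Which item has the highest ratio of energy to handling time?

In descending order of E/h:
mud crabs: 11/4.5 = 2.44 kJ/s
isopods: 12/6.7 = 1.79 kJ/s
polychaete worms: 27/34 = 0.794 kJ/s
amphipods: 5/17 = 0.294 kJ/s

mud crabs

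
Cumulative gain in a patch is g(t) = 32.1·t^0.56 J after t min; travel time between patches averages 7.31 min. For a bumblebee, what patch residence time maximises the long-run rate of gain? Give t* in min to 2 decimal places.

By the marginal value theorem, leave when the instantaneous gain rate g'(t) equals the habitat-wide average g(t)/(T + t).
g'(t) = 0.56·32.1·t^-0.44. Setting 0.56·32.1·t^-0.44 = 32.1·t^0.56/(7.31+t) gives 0.56(7.31+t) = t, so 0.44·t = 0.56×7.31.
t* = 0.56×7.31/0.44 = 9.304 min.

9.30 min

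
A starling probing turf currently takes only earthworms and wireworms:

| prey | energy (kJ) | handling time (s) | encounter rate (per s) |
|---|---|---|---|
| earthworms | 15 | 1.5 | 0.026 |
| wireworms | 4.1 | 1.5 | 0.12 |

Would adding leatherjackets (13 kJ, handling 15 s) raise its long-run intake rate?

On earthworms and wireworms alone, R = ΣλE/(1+Σλh) = 0.882/1.219 = 0.7235 kJ/s.
Profitability of leatherjackets: 13/15 = 0.8667 kJ/s.
0.8667 > 0.7235, so adding leatherjackets raises the average — include it.

Yes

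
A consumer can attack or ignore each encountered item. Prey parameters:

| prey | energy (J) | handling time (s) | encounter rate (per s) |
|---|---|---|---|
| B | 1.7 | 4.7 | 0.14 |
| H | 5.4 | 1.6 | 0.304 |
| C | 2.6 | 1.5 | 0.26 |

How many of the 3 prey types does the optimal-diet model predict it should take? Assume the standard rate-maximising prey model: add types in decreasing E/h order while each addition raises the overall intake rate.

Profitabilities (E/h, J/s): H 3.38, C 1.73, B 0.362. Add prey in this order while the next type's profitability exceeds the intake rate on those already taken.
Rate on top 1: 1.104. C: 1.73 > 1.104 → include.
Rate on top 2: 1.235. B: 0.362 < 1.235 → exclude; stop.
Optimal diet: H, C — 2 of 3 types.

2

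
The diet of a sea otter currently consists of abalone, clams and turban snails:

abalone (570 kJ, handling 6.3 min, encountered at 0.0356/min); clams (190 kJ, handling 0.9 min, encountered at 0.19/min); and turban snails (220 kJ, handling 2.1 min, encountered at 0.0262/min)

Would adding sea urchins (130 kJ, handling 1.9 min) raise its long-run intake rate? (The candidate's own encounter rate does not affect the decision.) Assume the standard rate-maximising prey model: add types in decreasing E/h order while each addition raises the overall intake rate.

Current rate: (0.0356×570 + 0.19×190 + 0.0262×220)/(1 + 0.0356×6.3 + 0.19×0.9 + 0.0262×2.1) = 42.86 kJ/min.
sea urchins: E/h = 130/1.9 = 68.42 kJ/min.
68.42 > 42.86, so adding sea urchins raises the average — include it.

Yes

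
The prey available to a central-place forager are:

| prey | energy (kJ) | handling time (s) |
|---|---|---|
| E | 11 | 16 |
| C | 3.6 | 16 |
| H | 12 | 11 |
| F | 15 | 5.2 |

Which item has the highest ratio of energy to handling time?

Profitability E/h (kJ/s): E = 11/16 = 0.688, C = 3.6/16 = 0.225, H = 12/11 = 1.09, F = 15/5.2 = 2.88.
Ranked: F > H > E > C.

F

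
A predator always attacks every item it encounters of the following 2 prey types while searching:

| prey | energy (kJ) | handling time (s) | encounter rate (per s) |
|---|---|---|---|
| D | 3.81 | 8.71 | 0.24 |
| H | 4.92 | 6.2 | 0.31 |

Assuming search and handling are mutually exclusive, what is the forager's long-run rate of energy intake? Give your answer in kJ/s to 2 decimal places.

0.49 kJ/s

R = Σλ_iE_i / (1 + Σλ_ih_i)
Numerator: 0.24×3.81 + 0.31×4.92 = 2.44
Denominator: 1 + 0.24×8.71 + 0.31×6.2 = 5.012
R = 2.44/5.012 = 0.4867 kJ/s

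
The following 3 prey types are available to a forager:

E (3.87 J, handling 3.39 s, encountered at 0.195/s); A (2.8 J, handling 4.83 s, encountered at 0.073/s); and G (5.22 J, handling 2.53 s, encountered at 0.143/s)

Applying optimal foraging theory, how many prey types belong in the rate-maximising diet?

Profitabilities (E/h, J/s): G 2.06, E 1.14, A 0.58. Add prey in this order while the next type's profitability exceeds the intake rate on those already taken.
Rate on top 1: 0.5481. E: 1.14 > 0.5481 → include.
Rate on top 2: 0.7421. A: 0.58 < 0.7421 → exclude; stop.
Optimal diet: G, E — 2 of 3 types.

2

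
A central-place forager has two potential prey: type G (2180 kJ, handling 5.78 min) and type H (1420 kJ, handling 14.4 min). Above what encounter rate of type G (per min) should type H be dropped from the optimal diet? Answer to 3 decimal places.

The zero-one rule: include type H iff E₂/h₂ > λE₁/(1+λh₁). Equality gives the switch point.
λE₁h₂ = E₂ + λE₂h₁ ⇒ λ = E₂/(E₁h₂ − E₂h₁) = 1420/(3.139e+04 − 8208) = 0.06125 per min.

0.061 per min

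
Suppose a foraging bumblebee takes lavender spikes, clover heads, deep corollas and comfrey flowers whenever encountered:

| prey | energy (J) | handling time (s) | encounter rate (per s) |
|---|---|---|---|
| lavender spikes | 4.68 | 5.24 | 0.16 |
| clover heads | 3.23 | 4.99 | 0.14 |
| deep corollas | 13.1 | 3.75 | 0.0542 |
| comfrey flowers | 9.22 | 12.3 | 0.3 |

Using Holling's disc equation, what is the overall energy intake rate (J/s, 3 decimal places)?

0.727 J/s

Energy encountered per unit search time: 0.16×4.68 + 0.14×3.23 + 0.0542×13.1 + 0.3×9.22 = 4.677 J/s.
Handling time per unit search time: 0.16×5.24 + 0.14×4.99 + 0.0542×3.75 + 0.3×12.3 = 5.43.
Rate = 4.677/(1 + 5.43) = 0.7273 J/s.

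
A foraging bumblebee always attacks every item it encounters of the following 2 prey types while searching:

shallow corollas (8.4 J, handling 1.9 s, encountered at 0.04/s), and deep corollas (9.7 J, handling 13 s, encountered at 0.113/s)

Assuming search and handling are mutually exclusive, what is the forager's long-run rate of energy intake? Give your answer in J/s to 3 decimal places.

R = Σλ_iE_i / (1 + Σλ_ih_i)
Numerator: 0.04×8.4 + 0.113×9.7 = 1.432
Denominator: 1 + 0.04×1.9 + 0.113×13 = 2.545
R = 1.432/2.545 = 0.5627 J/s

0.563 J/s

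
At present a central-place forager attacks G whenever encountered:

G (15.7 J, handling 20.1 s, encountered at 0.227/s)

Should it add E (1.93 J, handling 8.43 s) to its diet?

Intake rate on the current diet: R = (0.227×15.7) / (1 + 0.227×20.1) = 3.564/5.563 = 0.6407 J/s.
E: E/h = 1.93/8.43 = 0.2289 J/s.
0.2289 < 0.6407, so adding E would lower the average — exclude it.

No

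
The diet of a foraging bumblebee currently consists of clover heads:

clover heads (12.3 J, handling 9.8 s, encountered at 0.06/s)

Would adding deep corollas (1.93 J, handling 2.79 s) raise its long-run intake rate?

On clover heads alone, R = ΣλE/(1+Σλh) = 0.738/1.588 = 0.4647 J/s.
deep corollas: E/h = 1.93/2.79 = 0.6918 J/s.
0.6918 > 0.4647, so adding deep corollas raises the average — include it.

Yes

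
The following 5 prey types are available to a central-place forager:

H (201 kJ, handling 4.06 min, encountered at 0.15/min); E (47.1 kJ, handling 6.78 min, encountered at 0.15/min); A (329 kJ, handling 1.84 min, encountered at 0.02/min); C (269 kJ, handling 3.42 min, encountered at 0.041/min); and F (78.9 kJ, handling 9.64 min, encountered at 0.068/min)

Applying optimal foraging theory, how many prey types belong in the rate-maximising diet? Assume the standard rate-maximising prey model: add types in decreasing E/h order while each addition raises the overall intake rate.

3

Profitabilities (E/h, kJ/min): A 179, C 78.7, H 49.5, F 8.18, E 6.95. Add prey in this order while the next type's profitability exceeds the intake rate on those already taken.
Rate on top 1: 6.346. C: 78.7 > 6.346 → include.
Rate on top 2: 14.96. H: 49.5 > 14.96 → include.
Rate on top 3: 26.74. F: 8.18 < 26.74 → exclude; stop.
Optimal diet: A, C, H — 3 of 5 types.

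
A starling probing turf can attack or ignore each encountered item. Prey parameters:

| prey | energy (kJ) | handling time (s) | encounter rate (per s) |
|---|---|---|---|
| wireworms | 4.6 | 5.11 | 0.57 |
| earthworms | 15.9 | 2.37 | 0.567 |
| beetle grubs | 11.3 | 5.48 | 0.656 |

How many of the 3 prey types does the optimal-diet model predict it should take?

1

Rank by E/h (kJ/s): earthworms 6.71, beetle grubs 2.06, wireworms 0.9. Include each in turn until the next type's E/h falls below the running intake rate.
Rate on top 1: 3.846. beetle grubs: 2.06 < 3.846 → exclude; stop.
Optimal diet: earthworms — 1 of 3 types.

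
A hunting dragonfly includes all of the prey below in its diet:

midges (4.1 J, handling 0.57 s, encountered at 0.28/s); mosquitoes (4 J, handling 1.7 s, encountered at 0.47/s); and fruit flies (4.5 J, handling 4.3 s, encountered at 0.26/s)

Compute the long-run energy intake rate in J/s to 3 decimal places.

1.364 J/s

R = Σλ_iE_i / (1 + Σλ_ih_i)
Numerator: 0.28×4.1 + 0.47×4 + 0.26×4.5 = 4.198
Denominator: 1 + 0.28×0.57 + 0.47×1.7 + 0.26×4.3 = 3.077
R = 4.198/3.077 = 1.364 J/s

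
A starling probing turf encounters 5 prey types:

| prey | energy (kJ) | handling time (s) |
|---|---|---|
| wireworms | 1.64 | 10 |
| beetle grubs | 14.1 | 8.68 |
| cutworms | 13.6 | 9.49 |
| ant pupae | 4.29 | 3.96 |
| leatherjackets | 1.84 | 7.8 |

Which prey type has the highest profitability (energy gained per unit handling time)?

beetle grubs

In descending order of E/h:
beetle grubs: 14.1/8.68 = 1.62 kJ/s
cutworms: 13.6/9.49 = 1.43 kJ/s
ant pupae: 4.29/3.96 = 1.08 kJ/s
leatherjackets: 1.84/7.8 = 0.236 kJ/s
wireworms: 1.64/10 = 0.164 kJ/s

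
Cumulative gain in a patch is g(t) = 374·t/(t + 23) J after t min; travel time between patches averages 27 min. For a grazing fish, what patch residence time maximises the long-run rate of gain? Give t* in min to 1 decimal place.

Optimal t* satisfies g'(t*) = g(t*)/(T + t*).
g'(t) = 374·23/(t + 23)². Setting 374·23/(t+23)² = 374t/[(t+23)(27+t)] gives 23(27+t) = t(t+23), so t² = 23×27 = 621.
t* = √621 = 24.92 min.

24.9 min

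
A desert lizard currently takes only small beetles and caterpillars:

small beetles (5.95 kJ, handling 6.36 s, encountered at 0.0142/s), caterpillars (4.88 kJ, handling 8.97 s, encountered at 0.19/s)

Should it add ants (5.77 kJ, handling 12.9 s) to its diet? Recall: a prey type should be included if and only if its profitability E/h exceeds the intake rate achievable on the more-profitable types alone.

Current rate: (0.0142×5.95 + 0.19×4.88)/(1 + 0.0142×6.36 + 0.19×8.97) = 0.362 kJ/s.
ants: E/h = 5.77/12.9 = 0.4473 kJ/s.
Since 0.4473 > R, including ants increases the long-run rate.

Yes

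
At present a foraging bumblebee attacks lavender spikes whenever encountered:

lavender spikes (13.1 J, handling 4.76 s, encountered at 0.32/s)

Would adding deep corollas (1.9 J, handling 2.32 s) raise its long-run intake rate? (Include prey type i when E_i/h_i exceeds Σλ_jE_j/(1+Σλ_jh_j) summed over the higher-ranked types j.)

No

Intake rate on the current diet: R = (0.32×13.1) / (1 + 0.32×4.76) = 4.192/2.523 = 1.661 J/s.
Profitability of deep corollas: 1.9/2.32 = 0.819 J/s.
0.819 < 1.661, so adding deep corollas would lower the average — exclude it.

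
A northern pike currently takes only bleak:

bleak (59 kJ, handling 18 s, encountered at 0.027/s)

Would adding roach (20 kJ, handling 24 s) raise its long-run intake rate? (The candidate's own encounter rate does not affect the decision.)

No

On bleak alone, R = ΣλE/(1+Σλh) = 1.593/1.486 = 1.072 kJ/s.
roach: E/h = 20/24 = 0.8333 kJ/s.
Since 0.8333 < R, time spent handling roach is better spent searching.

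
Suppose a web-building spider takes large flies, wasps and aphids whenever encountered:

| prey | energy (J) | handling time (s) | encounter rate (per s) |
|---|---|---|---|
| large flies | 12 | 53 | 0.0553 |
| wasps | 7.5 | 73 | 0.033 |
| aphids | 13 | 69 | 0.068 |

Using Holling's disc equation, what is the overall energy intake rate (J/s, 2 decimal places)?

0.16 J/s

Energy encountered per unit search time: 0.0553×12 + 0.033×7.5 + 0.068×13 = 1.795 J/s.
Handling time per unit search time: 0.0553×53 + 0.033×73 + 0.068×69 = 10.03.
Rate = 1.795/(1 + 10.03) = 0.1627 J/s.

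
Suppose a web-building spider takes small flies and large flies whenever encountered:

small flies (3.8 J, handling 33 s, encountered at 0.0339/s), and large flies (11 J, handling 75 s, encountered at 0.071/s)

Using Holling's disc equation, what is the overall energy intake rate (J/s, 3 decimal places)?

R = Σλ_iE_i / (1 + Σλ_ih_i)
Numerator: 0.0339×3.8 + 0.071×11 = 0.9098
Denominator: 1 + 0.0339×33 + 0.071×75 = 7.444
R = 0.9098/7.444 = 0.1222 J/s

0.122 J/s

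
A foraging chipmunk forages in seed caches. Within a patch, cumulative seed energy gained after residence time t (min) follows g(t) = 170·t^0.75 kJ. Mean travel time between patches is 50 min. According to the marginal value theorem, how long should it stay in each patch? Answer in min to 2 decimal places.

Optimal t* satisfies g'(t*) = g(t*)/(T + t*).
g'(t) = 0.75·170·t^-0.25. Setting 0.75·170·t^-0.25 = 170·t^0.75/(50+t) gives 0.75(50+t) = t, so 0.25·t = 0.75×50.
t* = 0.75×50/0.25 = 150 min.

150.00 min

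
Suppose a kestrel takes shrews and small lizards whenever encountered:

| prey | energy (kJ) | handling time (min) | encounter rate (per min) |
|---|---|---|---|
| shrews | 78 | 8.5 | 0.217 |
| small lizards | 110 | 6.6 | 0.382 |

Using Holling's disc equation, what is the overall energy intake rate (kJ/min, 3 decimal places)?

10.986 kJ/min

Energy encountered per unit search time: 0.217×78 + 0.382×110 = 58.95 kJ/min.
Handling time per unit search time: 0.217×8.5 + 0.382×6.6 = 4.366.
Rate = 58.95/(1 + 4.366) = 10.99 kJ/min.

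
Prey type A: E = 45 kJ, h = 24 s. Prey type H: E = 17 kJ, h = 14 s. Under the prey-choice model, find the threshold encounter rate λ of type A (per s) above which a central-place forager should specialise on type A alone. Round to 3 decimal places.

Drop type H once their profitability E₂/h₂ falls below the rate achievable on type A alone: E₂/h₂ = λE₁/(1 + λh₁).
Solve for λ: λE₁h₂ = E₂(1 + λh₁) → λ(E₁h₂ − E₂h₁) = E₂ → λ = E₂/(E₁h₂ − E₂h₁).
λ = 17/(45×14 − 17×24) = 17/222 = 0.07658 per s.

0.077 per s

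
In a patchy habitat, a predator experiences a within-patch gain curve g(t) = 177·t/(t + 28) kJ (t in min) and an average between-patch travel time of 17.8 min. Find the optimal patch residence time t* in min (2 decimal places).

22.32 min

Maximise g(t)/(T+t): set derivative to zero → g'(t)(T+t) = g(t).
g'(t) = 177·28/(t + 28)². Setting 177·28/(t+28)² = 177t/[(t+28)(17.8+t)] gives 28(17.8+t) = t(t+28), so t² = 28×17.8 = 498.4.
t* = √498.4 = 22.32 min.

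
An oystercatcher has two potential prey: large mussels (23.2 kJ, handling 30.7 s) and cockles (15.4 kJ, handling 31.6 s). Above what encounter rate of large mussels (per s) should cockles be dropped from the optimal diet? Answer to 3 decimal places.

0.059 per s

At the threshold, the rate on large mussels alone equals the profitability of cockles: λ·23.2/(1 + λ·30.7) = 15.4/31.6 = 0.4873.
Rearranging, λ(23.2 − 0.4873×30.7) = 0.4873, so λ = 0.4873/8.239 = 0.05915 per s.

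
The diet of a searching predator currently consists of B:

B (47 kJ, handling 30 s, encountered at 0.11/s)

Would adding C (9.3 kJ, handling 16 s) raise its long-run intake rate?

No

Intake rate on the current diet: R = (0.11×47) / (1 + 0.11×30) = 5.17/4.3 = 1.202 kJ/s.
Profitability of C: 9.3/16 = 0.5813 kJ/s.
0.5813 < 1.202, so adding C would lower the average — exclude it.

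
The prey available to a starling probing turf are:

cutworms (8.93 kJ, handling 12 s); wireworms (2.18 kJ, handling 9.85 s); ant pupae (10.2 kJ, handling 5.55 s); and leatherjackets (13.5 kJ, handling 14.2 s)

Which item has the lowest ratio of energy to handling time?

Profitability E/h (kJ/s): cutworms = 8.93/12 = 0.744, wireworms = 2.18/9.85 = 0.221, ant pupae = 10.2/5.55 = 1.84, leatherjackets = 13.5/14.2 = 0.951.
Ranked: ant pupae > leatherjackets > cutworms > wireworms.

wireworms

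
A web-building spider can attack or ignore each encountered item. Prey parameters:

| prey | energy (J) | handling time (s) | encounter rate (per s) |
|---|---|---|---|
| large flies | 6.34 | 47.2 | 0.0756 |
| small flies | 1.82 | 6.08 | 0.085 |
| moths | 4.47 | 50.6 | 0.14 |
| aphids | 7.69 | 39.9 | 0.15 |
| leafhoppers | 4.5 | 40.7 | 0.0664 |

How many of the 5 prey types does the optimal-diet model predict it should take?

2

Rank by E/h (J/s): small flies 0.299, aphids 0.193, large flies 0.134, leafhoppers 0.111, moths 0.0883. Include each in turn until the next type's E/h falls below the running intake rate.
Rate on top 1: 0.102. aphids: 0.193 > 0.102 → include.
Rate on top 2: 0.1744. large flies: 0.134 < 0.1744 → exclude; stop.
Optimal diet: small flies, aphids — 2 of 5 types.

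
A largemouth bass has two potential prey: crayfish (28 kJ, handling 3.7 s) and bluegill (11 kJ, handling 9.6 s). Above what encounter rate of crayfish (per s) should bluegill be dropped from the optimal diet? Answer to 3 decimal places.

At the threshold, the rate on crayfish alone equals the profitability of bluegill: λ·28/(1 + λ·3.7) = 11/9.6 = 1.146.
Rearranging, λ(28 − 1.146×3.7) = 1.146, so λ = 1.146/23.76 = 0.04822 per s.

0.048 per s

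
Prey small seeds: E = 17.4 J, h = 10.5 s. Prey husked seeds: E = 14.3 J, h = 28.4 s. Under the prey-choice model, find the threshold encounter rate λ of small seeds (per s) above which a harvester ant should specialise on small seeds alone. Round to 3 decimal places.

0.042 per s

The zero-one rule: include husked seeds iff E₂/h₂ > λE₁/(1+λh₁). Equality gives the switch point.
λE₁h₂ = E₂ + λE₂h₁ ⇒ λ = E₂/(E₁h₂ − E₂h₁) = 14.3/(494.2 − 150.2) = 0.04157 per s.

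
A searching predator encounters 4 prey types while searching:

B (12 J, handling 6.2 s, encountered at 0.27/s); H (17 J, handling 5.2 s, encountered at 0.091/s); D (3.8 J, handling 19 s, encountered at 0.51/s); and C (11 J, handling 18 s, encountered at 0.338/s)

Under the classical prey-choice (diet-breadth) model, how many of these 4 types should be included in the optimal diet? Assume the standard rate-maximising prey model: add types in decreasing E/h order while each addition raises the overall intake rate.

Profitabilities (E/h, J/s): H 3.27, B 1.94, C 0.611, D 0.2. Add prey in this order while the next type's profitability exceeds the intake rate on those already taken.
Rate on top 1: 1.05. B: 1.94 > 1.05 → include.
Rate on top 2: 1.521. C: 0.611 < 1.521 → exclude; stop.
Optimal diet: H, B — 2 of 4 types.

2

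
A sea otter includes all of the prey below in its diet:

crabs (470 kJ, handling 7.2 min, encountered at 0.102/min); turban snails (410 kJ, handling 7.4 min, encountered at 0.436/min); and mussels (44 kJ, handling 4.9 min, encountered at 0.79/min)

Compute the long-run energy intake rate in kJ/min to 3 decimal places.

29.604 kJ/min

R = (0.102×470 + 0.436×410 + 0.79×44) / (1 + 0.102×7.2 + 0.436×7.4 + 0.79×4.9) = 261.5/8.832 = 29.6 kJ/min.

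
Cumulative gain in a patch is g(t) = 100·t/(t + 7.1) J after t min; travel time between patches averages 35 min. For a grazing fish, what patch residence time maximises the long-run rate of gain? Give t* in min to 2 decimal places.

15.76 min

Maximise g(t)/(T+t): set derivative to zero → g'(t)(T+t) = g(t).
g'(t) = 100·7.1/(t + 7.1)². Setting 100·7.1/(t+7.1)² = 100t/[(t+7.1)(35+t)] gives 7.1(35+t) = t(t+7.1), so t² = 7.1×35 = 248.5.
t* = √248.5 = 15.76 min.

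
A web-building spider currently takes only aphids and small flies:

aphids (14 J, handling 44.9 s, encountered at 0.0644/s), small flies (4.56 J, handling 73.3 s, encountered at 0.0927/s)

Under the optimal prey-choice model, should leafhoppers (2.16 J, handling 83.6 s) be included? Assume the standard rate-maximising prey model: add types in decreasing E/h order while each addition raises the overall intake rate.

Intake rate on the current diet: R = (0.0644×14 + 0.0927×4.56) / (1 + 0.0644×44.9 + 0.0927×73.3) = 1.324/10.69 = 0.1239 J/s.
Profitability of leafhoppers: 2.16/83.6 = 0.02584 J/s.
0.02584 < 0.1239, so adding leafhoppers would lower the average — exclude it.

No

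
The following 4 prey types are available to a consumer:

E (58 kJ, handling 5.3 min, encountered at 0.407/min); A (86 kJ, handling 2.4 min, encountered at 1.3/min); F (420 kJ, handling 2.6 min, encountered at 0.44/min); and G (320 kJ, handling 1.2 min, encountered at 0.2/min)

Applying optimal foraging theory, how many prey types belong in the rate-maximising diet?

E/h in descending order: G 267, F 162, A 35.8, E 10.9 kJ/min. The optimal diet is the largest prefix of this list for which every included type satisfies E_i/h_i > R on the types above it.
Rate on top 1: 51.61. F: 162 > 51.61 → include.
Rate on top 2: 104.4. A: 35.8 < 104.4 → exclude; stop.
Optimal diet: G, F — 2 of 4 types.

2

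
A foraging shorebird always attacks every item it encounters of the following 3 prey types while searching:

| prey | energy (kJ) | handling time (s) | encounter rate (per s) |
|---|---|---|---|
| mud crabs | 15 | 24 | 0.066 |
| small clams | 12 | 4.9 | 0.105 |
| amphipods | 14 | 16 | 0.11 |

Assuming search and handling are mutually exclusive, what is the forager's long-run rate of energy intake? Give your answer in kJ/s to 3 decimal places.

0.780 kJ/s

Energy encountered per unit search time: 0.066×15 + 0.105×12 + 0.11×14 = 3.79 kJ/s.
Handling time per unit search time: 0.066×24 + 0.105×4.9 + 0.11×16 = 3.859.
Rate = 3.79/(1 + 3.859) = 0.7801 kJ/s.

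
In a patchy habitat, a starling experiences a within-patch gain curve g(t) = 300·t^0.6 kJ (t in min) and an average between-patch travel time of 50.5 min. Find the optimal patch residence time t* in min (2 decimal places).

75.75 min

By the marginal value theorem, leave when the instantaneous gain rate g'(t) equals the habitat-wide average g(t)/(T + t).
g'(t) = 0.6·300·t^-0.4. Setting 0.6·300·t^-0.4 = 300·t^0.6/(50.5+t) gives 0.6(50.5+t) = t, so 0.40·t = 0.6×50.5.
t* = 0.6×50.5/0.40 = 75.75 min.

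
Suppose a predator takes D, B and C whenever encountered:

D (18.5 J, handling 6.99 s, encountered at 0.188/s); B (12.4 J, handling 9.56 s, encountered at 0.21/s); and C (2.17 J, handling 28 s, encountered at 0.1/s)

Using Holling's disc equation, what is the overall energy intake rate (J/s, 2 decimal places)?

R = Σλ_iE_i / (1 + Σλ_ih_i)
Numerator: 0.188×18.5 + 0.21×12.4 + 0.1×2.17 = 6.299
Denominator: 1 + 0.188×6.99 + 0.21×9.56 + 0.1×28 = 7.122
R = 6.299/7.122 = 0.8845 J/s

0.88 J/s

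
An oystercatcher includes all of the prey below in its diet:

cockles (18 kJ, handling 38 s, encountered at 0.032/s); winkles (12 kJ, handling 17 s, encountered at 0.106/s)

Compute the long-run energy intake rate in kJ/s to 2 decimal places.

Energy encountered per unit search time: 0.032×18 + 0.106×12 = 1.848 kJ/s.
Handling time per unit search time: 0.032×38 + 0.106×17 = 3.018.
Rate = 1.848/(1 + 3.018) = 0.4599 kJ/s.

0.46 kJ/s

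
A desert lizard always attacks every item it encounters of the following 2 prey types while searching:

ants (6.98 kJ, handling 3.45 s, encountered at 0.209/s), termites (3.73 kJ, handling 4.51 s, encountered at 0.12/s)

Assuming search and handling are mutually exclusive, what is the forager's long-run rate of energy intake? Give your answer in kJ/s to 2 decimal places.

Energy encountered per unit search time: 0.209×6.98 + 0.12×3.73 = 1.906 kJ/s.
Handling time per unit search time: 0.209×3.45 + 0.12×4.51 = 1.262.
Rate = 1.906/(1 + 1.262) = 0.8427 kJ/s.

0.84 kJ/s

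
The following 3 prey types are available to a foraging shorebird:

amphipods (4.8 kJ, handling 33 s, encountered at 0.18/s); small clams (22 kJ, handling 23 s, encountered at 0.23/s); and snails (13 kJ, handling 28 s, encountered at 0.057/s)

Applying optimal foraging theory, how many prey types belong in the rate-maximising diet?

Rank by E/h (kJ/s): small clams 0.957, snails 0.464, amphipods 0.145. Include each in turn until the next type's E/h falls below the running intake rate.
Rate on top 1: 0.8045. snails: 0.464 < 0.8045 → exclude; stop.
Optimal diet: small clams — 1 of 3 types.

1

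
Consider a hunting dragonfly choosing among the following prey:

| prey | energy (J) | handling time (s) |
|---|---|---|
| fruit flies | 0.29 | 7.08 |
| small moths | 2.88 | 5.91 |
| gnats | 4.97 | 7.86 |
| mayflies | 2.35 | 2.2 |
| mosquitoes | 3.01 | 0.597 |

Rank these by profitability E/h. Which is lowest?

Profitability E/h (J/s): fruit flies = 0.29/7.08 = 0.041, small moths = 2.88/5.91 = 0.487, gnats = 4.97/7.86 = 0.632, mayflies = 2.35/2.2 = 1.07, mosquitoes = 3.01/0.597 = 5.04.
Ranked: mosquitoes > mayflies > gnats > small moths > fruit flies.

fruit flies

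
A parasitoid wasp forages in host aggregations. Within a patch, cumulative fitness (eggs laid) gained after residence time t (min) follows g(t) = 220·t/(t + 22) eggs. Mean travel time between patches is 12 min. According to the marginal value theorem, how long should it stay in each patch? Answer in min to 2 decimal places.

16.25 min

Maximise g(t)/(T+t): set derivative to zero → g'(t)(T+t) = g(t).
g'(t) = 220·22/(t + 22)². Setting 220·22/(t+22)² = 220t/[(t+22)(12+t)] gives 22(12+t) = t(t+22), so t² = 22×12 = 264.
t* = √264 = 16.25 min.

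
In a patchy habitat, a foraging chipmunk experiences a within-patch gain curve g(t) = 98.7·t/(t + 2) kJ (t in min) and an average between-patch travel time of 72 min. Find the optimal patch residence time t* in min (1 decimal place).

Optimal t* satisfies g'(t*) = g(t*)/(T + t*).
g'(t) = 98.7·2/(t + 2)². Setting 98.7·2/(t+2)² = 98.7t/[(t+2)(72+t)] gives 2(72+t) = t(t+2), so t² = 2×72 = 144.
t* = √144 = 12 min.

12.0 min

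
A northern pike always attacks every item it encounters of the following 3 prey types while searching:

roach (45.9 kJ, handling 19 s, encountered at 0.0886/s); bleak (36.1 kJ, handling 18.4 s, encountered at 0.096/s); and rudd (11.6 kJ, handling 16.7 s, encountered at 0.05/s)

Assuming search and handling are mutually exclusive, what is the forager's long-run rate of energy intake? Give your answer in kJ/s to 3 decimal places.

1.535 kJ/s

Energy encountered per unit search time: 0.0886×45.9 + 0.096×36.1 + 0.05×11.6 = 8.112 kJ/s.
Handling time per unit search time: 0.0886×19 + 0.096×18.4 + 0.05×16.7 = 4.285.
Rate = 8.112/(1 + 4.285) = 1.535 kJ/s.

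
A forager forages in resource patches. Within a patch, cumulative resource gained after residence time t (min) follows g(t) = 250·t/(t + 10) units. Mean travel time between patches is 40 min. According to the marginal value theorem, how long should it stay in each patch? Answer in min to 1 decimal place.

20.0 min

Maximise g(t)/(T+t): set derivative to zero → g'(t)(T+t) = g(t).
g'(t) = 250·10/(t + 10)². Setting 250·10/(t+10)² = 250t/[(t+10)(40+t)] gives 10(40+t) = t(t+10), so t² = 10×40 = 400.
t* = √400 = 20 min.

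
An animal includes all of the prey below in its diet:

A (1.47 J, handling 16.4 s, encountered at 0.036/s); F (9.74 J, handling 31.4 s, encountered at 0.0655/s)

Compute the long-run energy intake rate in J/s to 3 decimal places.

0.189 J/s

Energy encountered per unit search time: 0.036×1.47 + 0.0655×9.74 = 0.6909 J/s.
Handling time per unit search time: 0.036×16.4 + 0.0655×31.4 = 2.647.
Rate = 0.6909/(1 + 2.647) = 0.1894 J/s.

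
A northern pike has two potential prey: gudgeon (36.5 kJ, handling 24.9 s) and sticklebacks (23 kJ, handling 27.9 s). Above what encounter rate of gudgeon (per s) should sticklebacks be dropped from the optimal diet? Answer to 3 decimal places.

At the threshold, the rate on gudgeon alone equals the profitability of sticklebacks: λ·36.5/(1 + λ·24.9) = 23/27.9 = 0.8244.
Rearranging, λ(36.5 − 0.8244×24.9) = 0.8244, so λ = 0.8244/15.97 = 0.05161 per s.

0.052 per s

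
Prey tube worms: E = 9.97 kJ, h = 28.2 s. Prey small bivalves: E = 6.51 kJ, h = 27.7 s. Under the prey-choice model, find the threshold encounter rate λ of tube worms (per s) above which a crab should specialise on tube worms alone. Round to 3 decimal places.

0.070 per s

Drop small bivalves once their profitability E₂/h₂ falls below the rate achievable on tube worms alone: E₂/h₂ = λE₁/(1 + λh₁).
Solve for λ: λE₁h₂ = E₂(1 + λh₁) → λ(E₁h₂ − E₂h₁) = E₂ → λ = E₂/(E₁h₂ − E₂h₁).
λ = 6.51/(9.97×27.7 − 6.51×28.2) = 6.51/92.59 = 0.07031 per s.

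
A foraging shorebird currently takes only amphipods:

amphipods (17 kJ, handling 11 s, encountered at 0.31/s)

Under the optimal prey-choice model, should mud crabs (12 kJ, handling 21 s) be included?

No

Current rate: (0.31×17)/(1 + 0.31×11) = 1.195 kJ/s.
mud crabs: E/h = 12/21 = 0.5714 kJ/s.
0.5714 < 1.195, so adding mud crabs would lower the average — exclude it.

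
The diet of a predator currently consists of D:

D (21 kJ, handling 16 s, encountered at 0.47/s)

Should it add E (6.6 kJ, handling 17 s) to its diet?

Current rate: (0.47×21)/(1 + 0.47×16) = 1.158 kJ/s.
E: E/h = 6.6/17 = 0.3882 kJ/s.
0.3882 < 1.158, so adding E would lower the average — exclude it.

No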